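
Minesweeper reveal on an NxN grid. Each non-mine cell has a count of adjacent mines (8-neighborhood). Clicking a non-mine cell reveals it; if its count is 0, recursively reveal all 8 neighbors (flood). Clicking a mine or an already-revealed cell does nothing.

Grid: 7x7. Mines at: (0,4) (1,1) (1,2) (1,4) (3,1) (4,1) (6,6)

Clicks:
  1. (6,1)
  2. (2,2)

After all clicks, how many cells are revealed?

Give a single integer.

Click 1 (6,1) count=0: revealed 32 new [(0,5) (0,6) (1,5) (1,6) (2,2) (2,3) (2,4) (2,5) (2,6) (3,2) (3,3) (3,4) (3,5) (3,6) (4,2) (4,3) (4,4) (4,5) (4,6) (5,0) (5,1) (5,2) (5,3) (5,4) (5,5) (5,6) (6,0) (6,1) (6,2) (6,3) (6,4) (6,5)] -> total=32
Click 2 (2,2) count=3: revealed 0 new [(none)] -> total=32

Answer: 32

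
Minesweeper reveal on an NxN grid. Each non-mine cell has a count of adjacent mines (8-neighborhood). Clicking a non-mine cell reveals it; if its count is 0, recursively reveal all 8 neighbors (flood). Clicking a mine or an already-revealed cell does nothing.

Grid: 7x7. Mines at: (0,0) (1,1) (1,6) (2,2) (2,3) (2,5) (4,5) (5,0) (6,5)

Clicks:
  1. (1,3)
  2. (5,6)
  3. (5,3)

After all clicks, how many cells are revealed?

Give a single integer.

Click 1 (1,3) count=2: revealed 1 new [(1,3)] -> total=1
Click 2 (5,6) count=2: revealed 1 new [(5,6)] -> total=2
Click 3 (5,3) count=0: revealed 16 new [(3,1) (3,2) (3,3) (3,4) (4,1) (4,2) (4,3) (4,4) (5,1) (5,2) (5,3) (5,4) (6,1) (6,2) (6,3) (6,4)] -> total=18

Answer: 18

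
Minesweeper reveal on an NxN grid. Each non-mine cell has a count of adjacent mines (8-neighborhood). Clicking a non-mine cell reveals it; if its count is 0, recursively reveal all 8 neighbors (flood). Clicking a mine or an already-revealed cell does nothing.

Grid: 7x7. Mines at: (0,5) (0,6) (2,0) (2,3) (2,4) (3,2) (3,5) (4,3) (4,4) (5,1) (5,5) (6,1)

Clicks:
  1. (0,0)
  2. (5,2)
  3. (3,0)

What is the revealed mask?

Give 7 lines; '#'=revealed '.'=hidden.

Answer: #####..
#####..
.......
#......
.......
..#....
.......

Derivation:
Click 1 (0,0) count=0: revealed 10 new [(0,0) (0,1) (0,2) (0,3) (0,4) (1,0) (1,1) (1,2) (1,3) (1,4)] -> total=10
Click 2 (5,2) count=3: revealed 1 new [(5,2)] -> total=11
Click 3 (3,0) count=1: revealed 1 new [(3,0)] -> total=12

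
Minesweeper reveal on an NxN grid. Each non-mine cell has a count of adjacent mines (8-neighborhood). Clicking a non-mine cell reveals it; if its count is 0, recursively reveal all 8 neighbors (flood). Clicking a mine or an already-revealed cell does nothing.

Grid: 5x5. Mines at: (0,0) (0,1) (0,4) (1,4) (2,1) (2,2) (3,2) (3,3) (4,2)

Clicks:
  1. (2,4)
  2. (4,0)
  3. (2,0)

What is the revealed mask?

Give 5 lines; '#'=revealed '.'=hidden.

Click 1 (2,4) count=2: revealed 1 new [(2,4)] -> total=1
Click 2 (4,0) count=0: revealed 4 new [(3,0) (3,1) (4,0) (4,1)] -> total=5
Click 3 (2,0) count=1: revealed 1 new [(2,0)] -> total=6

Answer: .....
.....
#...#
##...
##...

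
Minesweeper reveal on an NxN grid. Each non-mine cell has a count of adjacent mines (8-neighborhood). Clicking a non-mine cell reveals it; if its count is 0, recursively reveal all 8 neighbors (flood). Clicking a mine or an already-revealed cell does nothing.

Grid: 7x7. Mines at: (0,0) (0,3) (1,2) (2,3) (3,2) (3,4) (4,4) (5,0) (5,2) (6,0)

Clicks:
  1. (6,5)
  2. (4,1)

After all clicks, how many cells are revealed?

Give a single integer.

Click 1 (6,5) count=0: revealed 21 new [(0,4) (0,5) (0,6) (1,4) (1,5) (1,6) (2,4) (2,5) (2,6) (3,5) (3,6) (4,5) (4,6) (5,3) (5,4) (5,5) (5,6) (6,3) (6,4) (6,5) (6,6)] -> total=21
Click 2 (4,1) count=3: revealed 1 new [(4,1)] -> total=22

Answer: 22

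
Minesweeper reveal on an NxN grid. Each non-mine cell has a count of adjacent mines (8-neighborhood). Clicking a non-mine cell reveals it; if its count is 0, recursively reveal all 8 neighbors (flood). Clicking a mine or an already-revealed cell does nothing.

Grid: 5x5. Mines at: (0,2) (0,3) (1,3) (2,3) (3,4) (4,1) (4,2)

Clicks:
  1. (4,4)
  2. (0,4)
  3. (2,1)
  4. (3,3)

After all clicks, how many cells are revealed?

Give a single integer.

Click 1 (4,4) count=1: revealed 1 new [(4,4)] -> total=1
Click 2 (0,4) count=2: revealed 1 new [(0,4)] -> total=2
Click 3 (2,1) count=0: revealed 11 new [(0,0) (0,1) (1,0) (1,1) (1,2) (2,0) (2,1) (2,2) (3,0) (3,1) (3,2)] -> total=13
Click 4 (3,3) count=3: revealed 1 new [(3,3)] -> total=14

Answer: 14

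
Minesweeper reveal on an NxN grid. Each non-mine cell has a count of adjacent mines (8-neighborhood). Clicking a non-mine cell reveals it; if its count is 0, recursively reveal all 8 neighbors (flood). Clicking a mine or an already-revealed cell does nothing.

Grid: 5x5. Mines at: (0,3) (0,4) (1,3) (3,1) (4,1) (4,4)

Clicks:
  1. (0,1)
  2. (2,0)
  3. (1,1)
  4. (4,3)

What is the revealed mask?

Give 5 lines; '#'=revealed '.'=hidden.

Click 1 (0,1) count=0: revealed 9 new [(0,0) (0,1) (0,2) (1,0) (1,1) (1,2) (2,0) (2,1) (2,2)] -> total=9
Click 2 (2,0) count=1: revealed 0 new [(none)] -> total=9
Click 3 (1,1) count=0: revealed 0 new [(none)] -> total=9
Click 4 (4,3) count=1: revealed 1 new [(4,3)] -> total=10

Answer: ###..
###..
###..
.....
...#.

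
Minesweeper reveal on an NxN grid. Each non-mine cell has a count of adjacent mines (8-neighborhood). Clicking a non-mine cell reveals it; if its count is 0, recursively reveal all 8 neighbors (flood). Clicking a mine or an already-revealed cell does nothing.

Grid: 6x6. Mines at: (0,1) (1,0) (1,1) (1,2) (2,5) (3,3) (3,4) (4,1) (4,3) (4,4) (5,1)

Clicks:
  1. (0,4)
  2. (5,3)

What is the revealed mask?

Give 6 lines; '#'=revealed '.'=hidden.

Answer: ...###
...###
......
......
......
...#..

Derivation:
Click 1 (0,4) count=0: revealed 6 new [(0,3) (0,4) (0,5) (1,3) (1,4) (1,5)] -> total=6
Click 2 (5,3) count=2: revealed 1 new [(5,3)] -> total=7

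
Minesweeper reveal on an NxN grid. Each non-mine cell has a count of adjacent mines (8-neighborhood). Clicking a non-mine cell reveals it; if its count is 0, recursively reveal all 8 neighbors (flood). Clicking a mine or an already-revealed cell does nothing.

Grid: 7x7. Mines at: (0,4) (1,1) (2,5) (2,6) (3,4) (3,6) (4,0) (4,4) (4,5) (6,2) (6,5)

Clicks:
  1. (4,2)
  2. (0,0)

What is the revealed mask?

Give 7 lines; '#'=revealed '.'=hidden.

Click 1 (4,2) count=0: revealed 12 new [(2,1) (2,2) (2,3) (3,1) (3,2) (3,3) (4,1) (4,2) (4,3) (5,1) (5,2) (5,3)] -> total=12
Click 2 (0,0) count=1: revealed 1 new [(0,0)] -> total=13

Answer: #......
.......
.###...
.###...
.###...
.###...
.......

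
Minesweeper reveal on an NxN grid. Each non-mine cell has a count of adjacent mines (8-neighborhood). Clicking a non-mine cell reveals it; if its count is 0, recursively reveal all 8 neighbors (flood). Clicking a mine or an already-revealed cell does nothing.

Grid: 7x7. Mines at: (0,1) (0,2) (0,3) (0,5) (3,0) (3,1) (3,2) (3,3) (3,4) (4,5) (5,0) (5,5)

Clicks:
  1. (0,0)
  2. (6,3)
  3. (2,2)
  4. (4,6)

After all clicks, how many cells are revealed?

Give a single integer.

Answer: 15

Derivation:
Click 1 (0,0) count=1: revealed 1 new [(0,0)] -> total=1
Click 2 (6,3) count=0: revealed 12 new [(4,1) (4,2) (4,3) (4,4) (5,1) (5,2) (5,3) (5,4) (6,1) (6,2) (6,3) (6,4)] -> total=13
Click 3 (2,2) count=3: revealed 1 new [(2,2)] -> total=14
Click 4 (4,6) count=2: revealed 1 new [(4,6)] -> total=15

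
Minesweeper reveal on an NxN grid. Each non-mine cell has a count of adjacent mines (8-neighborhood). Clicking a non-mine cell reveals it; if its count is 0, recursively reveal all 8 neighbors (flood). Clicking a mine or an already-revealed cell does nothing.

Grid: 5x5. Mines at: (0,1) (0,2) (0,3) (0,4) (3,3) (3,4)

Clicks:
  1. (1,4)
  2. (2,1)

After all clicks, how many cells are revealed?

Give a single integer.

Answer: 13

Derivation:
Click 1 (1,4) count=2: revealed 1 new [(1,4)] -> total=1
Click 2 (2,1) count=0: revealed 12 new [(1,0) (1,1) (1,2) (2,0) (2,1) (2,2) (3,0) (3,1) (3,2) (4,0) (4,1) (4,2)] -> total=13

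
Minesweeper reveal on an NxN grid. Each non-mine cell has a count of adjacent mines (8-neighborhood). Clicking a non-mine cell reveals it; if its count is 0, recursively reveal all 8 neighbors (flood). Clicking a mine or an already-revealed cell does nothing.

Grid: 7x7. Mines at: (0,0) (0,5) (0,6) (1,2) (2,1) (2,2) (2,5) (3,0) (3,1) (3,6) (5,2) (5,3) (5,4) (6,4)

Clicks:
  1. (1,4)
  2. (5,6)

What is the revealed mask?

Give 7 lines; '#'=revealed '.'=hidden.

Click 1 (1,4) count=2: revealed 1 new [(1,4)] -> total=1
Click 2 (5,6) count=0: revealed 6 new [(4,5) (4,6) (5,5) (5,6) (6,5) (6,6)] -> total=7

Answer: .......
....#..
.......
.......
.....##
.....##
.....##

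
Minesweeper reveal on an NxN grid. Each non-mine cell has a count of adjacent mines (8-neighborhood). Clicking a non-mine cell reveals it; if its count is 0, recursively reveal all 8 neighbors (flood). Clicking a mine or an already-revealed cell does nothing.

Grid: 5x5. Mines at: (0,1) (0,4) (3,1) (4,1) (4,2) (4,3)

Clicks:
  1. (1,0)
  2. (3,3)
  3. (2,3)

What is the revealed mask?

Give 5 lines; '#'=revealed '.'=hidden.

Click 1 (1,0) count=1: revealed 1 new [(1,0)] -> total=1
Click 2 (3,3) count=2: revealed 1 new [(3,3)] -> total=2
Click 3 (2,3) count=0: revealed 8 new [(1,2) (1,3) (1,4) (2,2) (2,3) (2,4) (3,2) (3,4)] -> total=10

Answer: .....
#.###
..###
..###
.....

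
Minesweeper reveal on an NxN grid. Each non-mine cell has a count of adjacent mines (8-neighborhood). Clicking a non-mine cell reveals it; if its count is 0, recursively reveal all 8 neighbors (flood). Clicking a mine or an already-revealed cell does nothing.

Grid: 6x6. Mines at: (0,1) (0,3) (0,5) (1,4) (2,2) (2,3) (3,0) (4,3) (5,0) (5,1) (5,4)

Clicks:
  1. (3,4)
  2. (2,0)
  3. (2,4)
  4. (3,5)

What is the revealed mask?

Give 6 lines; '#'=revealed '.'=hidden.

Answer: ......
......
#...##
....##
....##
......

Derivation:
Click 1 (3,4) count=2: revealed 1 new [(3,4)] -> total=1
Click 2 (2,0) count=1: revealed 1 new [(2,0)] -> total=2
Click 3 (2,4) count=2: revealed 1 new [(2,4)] -> total=3
Click 4 (3,5) count=0: revealed 4 new [(2,5) (3,5) (4,4) (4,5)] -> total=7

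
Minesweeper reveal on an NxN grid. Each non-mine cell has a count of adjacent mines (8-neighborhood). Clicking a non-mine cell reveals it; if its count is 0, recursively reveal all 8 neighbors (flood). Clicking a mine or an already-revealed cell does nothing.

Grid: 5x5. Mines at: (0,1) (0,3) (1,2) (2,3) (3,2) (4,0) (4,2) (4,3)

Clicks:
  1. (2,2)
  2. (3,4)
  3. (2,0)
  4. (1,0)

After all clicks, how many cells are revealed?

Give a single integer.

Click 1 (2,2) count=3: revealed 1 new [(2,2)] -> total=1
Click 2 (3,4) count=2: revealed 1 new [(3,4)] -> total=2
Click 3 (2,0) count=0: revealed 6 new [(1,0) (1,1) (2,0) (2,1) (3,0) (3,1)] -> total=8
Click 4 (1,0) count=1: revealed 0 new [(none)] -> total=8

Answer: 8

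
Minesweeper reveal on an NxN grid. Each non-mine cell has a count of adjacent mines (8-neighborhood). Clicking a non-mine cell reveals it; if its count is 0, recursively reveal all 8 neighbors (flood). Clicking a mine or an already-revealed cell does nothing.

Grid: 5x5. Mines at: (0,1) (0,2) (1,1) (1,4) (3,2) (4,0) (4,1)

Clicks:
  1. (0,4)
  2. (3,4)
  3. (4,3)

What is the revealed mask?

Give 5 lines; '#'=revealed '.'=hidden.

Answer: ....#
.....
...##
...##
...##

Derivation:
Click 1 (0,4) count=1: revealed 1 new [(0,4)] -> total=1
Click 2 (3,4) count=0: revealed 6 new [(2,3) (2,4) (3,3) (3,4) (4,3) (4,4)] -> total=7
Click 3 (4,3) count=1: revealed 0 new [(none)] -> total=7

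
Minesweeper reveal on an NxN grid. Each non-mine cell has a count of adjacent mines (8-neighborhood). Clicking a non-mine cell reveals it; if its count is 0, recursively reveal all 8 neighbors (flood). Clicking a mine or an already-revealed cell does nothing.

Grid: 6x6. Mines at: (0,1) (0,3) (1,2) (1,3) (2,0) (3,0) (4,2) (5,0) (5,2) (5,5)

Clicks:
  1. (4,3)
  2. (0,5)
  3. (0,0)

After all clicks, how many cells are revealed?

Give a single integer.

Answer: 14

Derivation:
Click 1 (4,3) count=2: revealed 1 new [(4,3)] -> total=1
Click 2 (0,5) count=0: revealed 12 new [(0,4) (0,5) (1,4) (1,5) (2,3) (2,4) (2,5) (3,3) (3,4) (3,5) (4,4) (4,5)] -> total=13
Click 3 (0,0) count=1: revealed 1 new [(0,0)] -> total=14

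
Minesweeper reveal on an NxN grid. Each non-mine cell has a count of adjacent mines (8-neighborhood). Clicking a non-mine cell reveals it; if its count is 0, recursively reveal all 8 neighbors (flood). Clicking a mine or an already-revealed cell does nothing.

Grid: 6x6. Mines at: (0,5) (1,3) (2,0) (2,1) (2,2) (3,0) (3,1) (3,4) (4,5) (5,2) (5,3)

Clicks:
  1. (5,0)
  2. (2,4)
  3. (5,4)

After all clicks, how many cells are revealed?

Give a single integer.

Click 1 (5,0) count=0: revealed 4 new [(4,0) (4,1) (5,0) (5,1)] -> total=4
Click 2 (2,4) count=2: revealed 1 new [(2,4)] -> total=5
Click 3 (5,4) count=2: revealed 1 new [(5,4)] -> total=6

Answer: 6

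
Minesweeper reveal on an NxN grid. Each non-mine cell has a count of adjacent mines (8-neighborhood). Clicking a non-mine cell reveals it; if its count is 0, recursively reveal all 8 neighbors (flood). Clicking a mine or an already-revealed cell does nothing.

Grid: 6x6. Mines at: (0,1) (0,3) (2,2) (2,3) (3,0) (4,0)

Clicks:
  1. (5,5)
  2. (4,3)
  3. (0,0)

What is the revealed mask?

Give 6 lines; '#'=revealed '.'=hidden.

Answer: #...##
....##
....##
.#####
.#####
.#####

Derivation:
Click 1 (5,5) count=0: revealed 21 new [(0,4) (0,5) (1,4) (1,5) (2,4) (2,5) (3,1) (3,2) (3,3) (3,4) (3,5) (4,1) (4,2) (4,3) (4,4) (4,5) (5,1) (5,2) (5,3) (5,4) (5,5)] -> total=21
Click 2 (4,3) count=0: revealed 0 new [(none)] -> total=21
Click 3 (0,0) count=1: revealed 1 new [(0,0)] -> total=22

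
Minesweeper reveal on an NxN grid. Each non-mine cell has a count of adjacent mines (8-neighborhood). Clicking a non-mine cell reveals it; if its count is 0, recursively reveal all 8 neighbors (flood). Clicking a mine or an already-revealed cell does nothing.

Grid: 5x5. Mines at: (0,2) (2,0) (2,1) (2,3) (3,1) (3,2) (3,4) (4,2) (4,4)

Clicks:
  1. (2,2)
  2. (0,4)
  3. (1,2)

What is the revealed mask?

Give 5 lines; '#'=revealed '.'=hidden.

Click 1 (2,2) count=4: revealed 1 new [(2,2)] -> total=1
Click 2 (0,4) count=0: revealed 4 new [(0,3) (0,4) (1,3) (1,4)] -> total=5
Click 3 (1,2) count=3: revealed 1 new [(1,2)] -> total=6

Answer: ...##
..###
..#..
.....
.....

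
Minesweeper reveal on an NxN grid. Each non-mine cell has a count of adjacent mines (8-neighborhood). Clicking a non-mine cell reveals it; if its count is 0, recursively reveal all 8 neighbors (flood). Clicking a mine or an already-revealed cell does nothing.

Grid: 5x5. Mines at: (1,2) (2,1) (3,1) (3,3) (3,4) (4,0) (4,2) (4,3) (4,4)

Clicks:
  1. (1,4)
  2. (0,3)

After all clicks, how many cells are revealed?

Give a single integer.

Click 1 (1,4) count=0: revealed 6 new [(0,3) (0,4) (1,3) (1,4) (2,3) (2,4)] -> total=6
Click 2 (0,3) count=1: revealed 0 new [(none)] -> total=6

Answer: 6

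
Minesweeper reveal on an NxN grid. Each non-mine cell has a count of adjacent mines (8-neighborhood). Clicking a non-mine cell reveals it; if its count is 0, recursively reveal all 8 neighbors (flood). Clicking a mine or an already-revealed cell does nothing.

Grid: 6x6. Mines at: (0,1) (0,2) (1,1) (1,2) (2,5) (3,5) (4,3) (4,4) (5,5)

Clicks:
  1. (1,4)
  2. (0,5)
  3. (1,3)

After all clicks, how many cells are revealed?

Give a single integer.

Answer: 6

Derivation:
Click 1 (1,4) count=1: revealed 1 new [(1,4)] -> total=1
Click 2 (0,5) count=0: revealed 5 new [(0,3) (0,4) (0,5) (1,3) (1,5)] -> total=6
Click 3 (1,3) count=2: revealed 0 new [(none)] -> total=6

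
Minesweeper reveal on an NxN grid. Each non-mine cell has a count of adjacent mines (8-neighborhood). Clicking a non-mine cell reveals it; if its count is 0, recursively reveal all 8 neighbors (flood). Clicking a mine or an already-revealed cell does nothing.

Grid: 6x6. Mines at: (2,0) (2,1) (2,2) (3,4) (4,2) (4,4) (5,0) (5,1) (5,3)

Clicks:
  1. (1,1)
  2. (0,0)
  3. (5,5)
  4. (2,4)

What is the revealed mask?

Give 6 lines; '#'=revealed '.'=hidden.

Answer: ######
######
...###
......
......
.....#

Derivation:
Click 1 (1,1) count=3: revealed 1 new [(1,1)] -> total=1
Click 2 (0,0) count=0: revealed 14 new [(0,0) (0,1) (0,2) (0,3) (0,4) (0,5) (1,0) (1,2) (1,3) (1,4) (1,5) (2,3) (2,4) (2,5)] -> total=15
Click 3 (5,5) count=1: revealed 1 new [(5,5)] -> total=16
Click 4 (2,4) count=1: revealed 0 new [(none)] -> total=16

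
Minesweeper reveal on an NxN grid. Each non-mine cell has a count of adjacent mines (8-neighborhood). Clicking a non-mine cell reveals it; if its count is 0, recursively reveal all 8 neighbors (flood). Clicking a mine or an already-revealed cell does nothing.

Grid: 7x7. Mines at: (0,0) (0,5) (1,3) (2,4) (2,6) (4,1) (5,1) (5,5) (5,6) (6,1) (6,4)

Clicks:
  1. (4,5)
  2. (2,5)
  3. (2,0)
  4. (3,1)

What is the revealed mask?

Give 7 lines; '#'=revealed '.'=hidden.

Click 1 (4,5) count=2: revealed 1 new [(4,5)] -> total=1
Click 2 (2,5) count=2: revealed 1 new [(2,5)] -> total=2
Click 3 (2,0) count=0: revealed 9 new [(1,0) (1,1) (1,2) (2,0) (2,1) (2,2) (3,0) (3,1) (3,2)] -> total=11
Click 4 (3,1) count=1: revealed 0 new [(none)] -> total=11

Answer: .......
###....
###..#.
###....
.....#.
.......
.......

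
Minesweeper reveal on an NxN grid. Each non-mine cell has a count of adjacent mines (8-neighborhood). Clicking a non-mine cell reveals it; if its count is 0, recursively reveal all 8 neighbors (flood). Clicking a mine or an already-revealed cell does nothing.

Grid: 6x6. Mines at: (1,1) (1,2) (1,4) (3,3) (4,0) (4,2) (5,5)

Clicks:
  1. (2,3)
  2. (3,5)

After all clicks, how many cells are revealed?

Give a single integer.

Click 1 (2,3) count=3: revealed 1 new [(2,3)] -> total=1
Click 2 (3,5) count=0: revealed 6 new [(2,4) (2,5) (3,4) (3,5) (4,4) (4,5)] -> total=7

Answer: 7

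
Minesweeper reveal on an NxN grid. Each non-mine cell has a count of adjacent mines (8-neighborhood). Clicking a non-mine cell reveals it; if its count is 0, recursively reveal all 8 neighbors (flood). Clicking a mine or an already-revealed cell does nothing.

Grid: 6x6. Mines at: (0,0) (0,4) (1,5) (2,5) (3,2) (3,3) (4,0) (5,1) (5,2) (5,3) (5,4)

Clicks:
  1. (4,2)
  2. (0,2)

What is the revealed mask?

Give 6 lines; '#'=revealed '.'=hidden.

Answer: .###..
.###..
.###..
......
..#...
......

Derivation:
Click 1 (4,2) count=5: revealed 1 new [(4,2)] -> total=1
Click 2 (0,2) count=0: revealed 9 new [(0,1) (0,2) (0,3) (1,1) (1,2) (1,3) (2,1) (2,2) (2,3)] -> total=10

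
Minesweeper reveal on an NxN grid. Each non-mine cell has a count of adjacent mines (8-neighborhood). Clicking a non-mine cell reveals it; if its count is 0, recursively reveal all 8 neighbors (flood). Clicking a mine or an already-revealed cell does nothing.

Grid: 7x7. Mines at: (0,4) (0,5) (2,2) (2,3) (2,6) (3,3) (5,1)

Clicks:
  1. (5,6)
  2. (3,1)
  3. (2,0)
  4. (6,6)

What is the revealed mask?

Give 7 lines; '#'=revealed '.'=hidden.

Answer: ####...
####...
##.....
##..###
#######
..#####
..#####

Derivation:
Click 1 (5,6) count=0: revealed 18 new [(3,4) (3,5) (3,6) (4,2) (4,3) (4,4) (4,5) (4,6) (5,2) (5,3) (5,4) (5,5) (5,6) (6,2) (6,3) (6,4) (6,5) (6,6)] -> total=18
Click 2 (3,1) count=1: revealed 1 new [(3,1)] -> total=19
Click 3 (2,0) count=0: revealed 13 new [(0,0) (0,1) (0,2) (0,3) (1,0) (1,1) (1,2) (1,3) (2,0) (2,1) (3,0) (4,0) (4,1)] -> total=32
Click 4 (6,6) count=0: revealed 0 new [(none)] -> total=32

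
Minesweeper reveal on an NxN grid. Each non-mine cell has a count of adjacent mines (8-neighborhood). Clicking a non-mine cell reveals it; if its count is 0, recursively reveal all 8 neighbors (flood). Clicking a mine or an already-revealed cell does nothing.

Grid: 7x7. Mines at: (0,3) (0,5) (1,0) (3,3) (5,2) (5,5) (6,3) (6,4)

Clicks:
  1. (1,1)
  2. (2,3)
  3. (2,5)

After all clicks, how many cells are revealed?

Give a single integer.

Click 1 (1,1) count=1: revealed 1 new [(1,1)] -> total=1
Click 2 (2,3) count=1: revealed 1 new [(2,3)] -> total=2
Click 3 (2,5) count=0: revealed 12 new [(1,4) (1,5) (1,6) (2,4) (2,5) (2,6) (3,4) (3,5) (3,6) (4,4) (4,5) (4,6)] -> total=14

Answer: 14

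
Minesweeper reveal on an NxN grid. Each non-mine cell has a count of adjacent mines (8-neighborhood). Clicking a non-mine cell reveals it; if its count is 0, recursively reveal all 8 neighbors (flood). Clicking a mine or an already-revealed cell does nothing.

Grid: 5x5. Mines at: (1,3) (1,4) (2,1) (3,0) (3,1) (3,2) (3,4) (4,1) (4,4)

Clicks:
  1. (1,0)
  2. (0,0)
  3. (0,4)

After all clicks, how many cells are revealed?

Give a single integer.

Click 1 (1,0) count=1: revealed 1 new [(1,0)] -> total=1
Click 2 (0,0) count=0: revealed 5 new [(0,0) (0,1) (0,2) (1,1) (1,2)] -> total=6
Click 3 (0,4) count=2: revealed 1 new [(0,4)] -> total=7

Answer: 7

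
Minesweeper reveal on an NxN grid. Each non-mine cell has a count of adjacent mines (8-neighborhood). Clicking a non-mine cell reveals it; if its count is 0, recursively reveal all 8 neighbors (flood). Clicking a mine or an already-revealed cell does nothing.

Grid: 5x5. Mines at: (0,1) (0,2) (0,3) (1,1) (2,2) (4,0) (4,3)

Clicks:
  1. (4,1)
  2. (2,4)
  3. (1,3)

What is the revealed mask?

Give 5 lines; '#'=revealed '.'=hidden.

Answer: .....
...##
...##
...##
.#...

Derivation:
Click 1 (4,1) count=1: revealed 1 new [(4,1)] -> total=1
Click 2 (2,4) count=0: revealed 6 new [(1,3) (1,4) (2,3) (2,4) (3,3) (3,4)] -> total=7
Click 3 (1,3) count=3: revealed 0 new [(none)] -> total=7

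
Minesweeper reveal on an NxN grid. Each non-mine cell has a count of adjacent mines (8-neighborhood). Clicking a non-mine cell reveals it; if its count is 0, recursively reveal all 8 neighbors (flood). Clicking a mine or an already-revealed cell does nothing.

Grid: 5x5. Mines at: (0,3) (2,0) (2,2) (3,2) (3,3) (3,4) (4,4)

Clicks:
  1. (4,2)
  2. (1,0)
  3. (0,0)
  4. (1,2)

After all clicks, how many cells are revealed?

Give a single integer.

Answer: 7

Derivation:
Click 1 (4,2) count=2: revealed 1 new [(4,2)] -> total=1
Click 2 (1,0) count=1: revealed 1 new [(1,0)] -> total=2
Click 3 (0,0) count=0: revealed 5 new [(0,0) (0,1) (0,2) (1,1) (1,2)] -> total=7
Click 4 (1,2) count=2: revealed 0 new [(none)] -> total=7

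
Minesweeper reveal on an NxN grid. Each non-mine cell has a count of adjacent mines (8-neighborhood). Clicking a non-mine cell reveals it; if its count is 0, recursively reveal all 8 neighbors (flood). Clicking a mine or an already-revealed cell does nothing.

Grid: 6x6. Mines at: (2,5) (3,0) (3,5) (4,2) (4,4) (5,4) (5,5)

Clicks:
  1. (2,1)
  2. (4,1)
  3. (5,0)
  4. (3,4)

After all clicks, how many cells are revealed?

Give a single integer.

Answer: 6

Derivation:
Click 1 (2,1) count=1: revealed 1 new [(2,1)] -> total=1
Click 2 (4,1) count=2: revealed 1 new [(4,1)] -> total=2
Click 3 (5,0) count=0: revealed 3 new [(4,0) (5,0) (5,1)] -> total=5
Click 4 (3,4) count=3: revealed 1 new [(3,4)] -> total=6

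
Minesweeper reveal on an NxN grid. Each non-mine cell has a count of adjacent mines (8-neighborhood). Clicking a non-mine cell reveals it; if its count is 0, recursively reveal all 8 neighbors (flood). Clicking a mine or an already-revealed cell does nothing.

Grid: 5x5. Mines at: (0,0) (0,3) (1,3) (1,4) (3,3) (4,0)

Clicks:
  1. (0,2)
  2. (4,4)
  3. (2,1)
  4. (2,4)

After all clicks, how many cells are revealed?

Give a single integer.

Click 1 (0,2) count=2: revealed 1 new [(0,2)] -> total=1
Click 2 (4,4) count=1: revealed 1 new [(4,4)] -> total=2
Click 3 (2,1) count=0: revealed 9 new [(1,0) (1,1) (1,2) (2,0) (2,1) (2,2) (3,0) (3,1) (3,2)] -> total=11
Click 4 (2,4) count=3: revealed 1 new [(2,4)] -> total=12

Answer: 12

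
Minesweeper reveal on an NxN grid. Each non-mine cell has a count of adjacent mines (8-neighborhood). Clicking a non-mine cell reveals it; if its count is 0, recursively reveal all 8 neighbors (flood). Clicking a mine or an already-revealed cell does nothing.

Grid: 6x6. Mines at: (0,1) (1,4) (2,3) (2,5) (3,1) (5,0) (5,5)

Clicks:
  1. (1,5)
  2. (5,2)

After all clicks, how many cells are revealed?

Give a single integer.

Click 1 (1,5) count=2: revealed 1 new [(1,5)] -> total=1
Click 2 (5,2) count=0: revealed 11 new [(3,2) (3,3) (3,4) (4,1) (4,2) (4,3) (4,4) (5,1) (5,2) (5,3) (5,4)] -> total=12

Answer: 12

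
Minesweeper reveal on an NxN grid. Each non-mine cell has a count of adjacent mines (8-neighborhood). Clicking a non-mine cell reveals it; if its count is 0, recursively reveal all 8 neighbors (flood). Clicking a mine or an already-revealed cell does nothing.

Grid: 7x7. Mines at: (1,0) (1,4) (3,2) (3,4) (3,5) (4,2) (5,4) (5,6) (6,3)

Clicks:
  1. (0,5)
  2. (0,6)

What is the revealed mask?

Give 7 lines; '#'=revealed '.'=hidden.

Click 1 (0,5) count=1: revealed 1 new [(0,5)] -> total=1
Click 2 (0,6) count=0: revealed 5 new [(0,6) (1,5) (1,6) (2,5) (2,6)] -> total=6

Answer: .....##
.....##
.....##
.......
.......
.......
.......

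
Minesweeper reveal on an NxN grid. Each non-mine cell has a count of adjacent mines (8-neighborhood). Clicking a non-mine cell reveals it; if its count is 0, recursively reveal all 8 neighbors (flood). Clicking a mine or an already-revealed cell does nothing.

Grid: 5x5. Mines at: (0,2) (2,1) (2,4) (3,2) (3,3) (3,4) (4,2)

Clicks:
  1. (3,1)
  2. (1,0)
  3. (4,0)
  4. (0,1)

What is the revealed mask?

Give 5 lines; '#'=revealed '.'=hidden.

Answer: .#...
#....
.....
##...
##...

Derivation:
Click 1 (3,1) count=3: revealed 1 new [(3,1)] -> total=1
Click 2 (1,0) count=1: revealed 1 new [(1,0)] -> total=2
Click 3 (4,0) count=0: revealed 3 new [(3,0) (4,0) (4,1)] -> total=5
Click 4 (0,1) count=1: revealed 1 new [(0,1)] -> total=6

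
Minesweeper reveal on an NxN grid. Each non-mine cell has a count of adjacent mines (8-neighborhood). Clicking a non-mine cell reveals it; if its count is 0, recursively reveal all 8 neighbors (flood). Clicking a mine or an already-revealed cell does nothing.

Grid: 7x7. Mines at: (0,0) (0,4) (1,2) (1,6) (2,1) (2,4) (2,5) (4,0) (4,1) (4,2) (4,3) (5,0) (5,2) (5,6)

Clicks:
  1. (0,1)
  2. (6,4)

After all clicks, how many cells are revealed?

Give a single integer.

Answer: 7

Derivation:
Click 1 (0,1) count=2: revealed 1 new [(0,1)] -> total=1
Click 2 (6,4) count=0: revealed 6 new [(5,3) (5,4) (5,5) (6,3) (6,4) (6,5)] -> total=7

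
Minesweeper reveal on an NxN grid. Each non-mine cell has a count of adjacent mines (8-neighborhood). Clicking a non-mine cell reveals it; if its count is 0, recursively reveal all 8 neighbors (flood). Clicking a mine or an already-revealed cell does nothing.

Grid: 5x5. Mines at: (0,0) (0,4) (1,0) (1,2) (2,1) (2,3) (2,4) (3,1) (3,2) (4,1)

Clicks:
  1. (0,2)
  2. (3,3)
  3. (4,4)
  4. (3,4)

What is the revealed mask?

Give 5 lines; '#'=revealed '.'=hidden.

Click 1 (0,2) count=1: revealed 1 new [(0,2)] -> total=1
Click 2 (3,3) count=3: revealed 1 new [(3,3)] -> total=2
Click 3 (4,4) count=0: revealed 3 new [(3,4) (4,3) (4,4)] -> total=5
Click 4 (3,4) count=2: revealed 0 new [(none)] -> total=5

Answer: ..#..
.....
.....
...##
...##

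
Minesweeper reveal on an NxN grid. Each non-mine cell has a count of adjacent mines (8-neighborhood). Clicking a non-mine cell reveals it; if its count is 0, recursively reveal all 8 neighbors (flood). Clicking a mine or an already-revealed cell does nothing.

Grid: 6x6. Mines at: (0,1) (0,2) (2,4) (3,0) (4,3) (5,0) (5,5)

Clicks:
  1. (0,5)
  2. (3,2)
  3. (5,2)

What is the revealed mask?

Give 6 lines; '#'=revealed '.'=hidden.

Answer: ...###
...###
......
..#...
......
..#...

Derivation:
Click 1 (0,5) count=0: revealed 6 new [(0,3) (0,4) (0,5) (1,3) (1,4) (1,5)] -> total=6
Click 2 (3,2) count=1: revealed 1 new [(3,2)] -> total=7
Click 3 (5,2) count=1: revealed 1 new [(5,2)] -> total=8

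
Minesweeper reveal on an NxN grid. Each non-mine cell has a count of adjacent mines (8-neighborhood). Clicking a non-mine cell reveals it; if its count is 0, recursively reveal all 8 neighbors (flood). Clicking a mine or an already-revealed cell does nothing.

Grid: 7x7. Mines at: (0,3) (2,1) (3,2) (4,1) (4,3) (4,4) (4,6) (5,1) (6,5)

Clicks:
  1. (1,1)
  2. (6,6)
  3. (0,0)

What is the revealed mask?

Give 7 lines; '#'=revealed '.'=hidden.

Answer: ###....
###....
.......
.......
.......
.......
......#

Derivation:
Click 1 (1,1) count=1: revealed 1 new [(1,1)] -> total=1
Click 2 (6,6) count=1: revealed 1 new [(6,6)] -> total=2
Click 3 (0,0) count=0: revealed 5 new [(0,0) (0,1) (0,2) (1,0) (1,2)] -> total=7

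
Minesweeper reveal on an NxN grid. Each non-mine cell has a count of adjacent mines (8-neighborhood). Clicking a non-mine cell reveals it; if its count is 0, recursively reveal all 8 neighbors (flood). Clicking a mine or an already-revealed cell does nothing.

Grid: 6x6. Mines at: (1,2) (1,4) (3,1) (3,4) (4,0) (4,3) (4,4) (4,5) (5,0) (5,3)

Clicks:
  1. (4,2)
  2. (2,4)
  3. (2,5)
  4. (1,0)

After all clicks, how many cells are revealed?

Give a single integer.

Answer: 9

Derivation:
Click 1 (4,2) count=3: revealed 1 new [(4,2)] -> total=1
Click 2 (2,4) count=2: revealed 1 new [(2,4)] -> total=2
Click 3 (2,5) count=2: revealed 1 new [(2,5)] -> total=3
Click 4 (1,0) count=0: revealed 6 new [(0,0) (0,1) (1,0) (1,1) (2,0) (2,1)] -> total=9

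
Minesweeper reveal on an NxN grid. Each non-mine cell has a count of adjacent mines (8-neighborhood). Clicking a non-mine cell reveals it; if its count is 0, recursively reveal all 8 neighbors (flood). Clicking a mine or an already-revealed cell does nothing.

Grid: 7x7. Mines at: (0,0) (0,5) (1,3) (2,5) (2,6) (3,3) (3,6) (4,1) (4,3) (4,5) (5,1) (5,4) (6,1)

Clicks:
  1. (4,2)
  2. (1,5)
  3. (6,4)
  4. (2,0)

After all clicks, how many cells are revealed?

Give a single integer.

Answer: 12

Derivation:
Click 1 (4,2) count=4: revealed 1 new [(4,2)] -> total=1
Click 2 (1,5) count=3: revealed 1 new [(1,5)] -> total=2
Click 3 (6,4) count=1: revealed 1 new [(6,4)] -> total=3
Click 4 (2,0) count=0: revealed 9 new [(1,0) (1,1) (1,2) (2,0) (2,1) (2,2) (3,0) (3,1) (3,2)] -> total=12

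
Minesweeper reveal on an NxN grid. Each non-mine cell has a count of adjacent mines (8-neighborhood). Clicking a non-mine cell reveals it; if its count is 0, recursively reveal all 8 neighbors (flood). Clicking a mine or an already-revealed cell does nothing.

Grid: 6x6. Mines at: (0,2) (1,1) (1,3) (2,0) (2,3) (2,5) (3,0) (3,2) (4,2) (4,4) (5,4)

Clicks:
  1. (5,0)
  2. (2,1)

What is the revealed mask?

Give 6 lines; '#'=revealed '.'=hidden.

Click 1 (5,0) count=0: revealed 4 new [(4,0) (4,1) (5,0) (5,1)] -> total=4
Click 2 (2,1) count=4: revealed 1 new [(2,1)] -> total=5

Answer: ......
......
.#....
......
##....
##....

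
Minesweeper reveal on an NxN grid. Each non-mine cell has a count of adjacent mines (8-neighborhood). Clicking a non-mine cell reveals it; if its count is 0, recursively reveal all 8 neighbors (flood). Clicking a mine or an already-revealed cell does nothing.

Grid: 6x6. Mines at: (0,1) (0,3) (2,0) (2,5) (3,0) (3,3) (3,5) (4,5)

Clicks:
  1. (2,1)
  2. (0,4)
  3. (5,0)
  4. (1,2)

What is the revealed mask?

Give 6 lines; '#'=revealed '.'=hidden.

Click 1 (2,1) count=2: revealed 1 new [(2,1)] -> total=1
Click 2 (0,4) count=1: revealed 1 new [(0,4)] -> total=2
Click 3 (5,0) count=0: revealed 10 new [(4,0) (4,1) (4,2) (4,3) (4,4) (5,0) (5,1) (5,2) (5,3) (5,4)] -> total=12
Click 4 (1,2) count=2: revealed 1 new [(1,2)] -> total=13

Answer: ....#.
..#...
.#....
......
#####.
#####.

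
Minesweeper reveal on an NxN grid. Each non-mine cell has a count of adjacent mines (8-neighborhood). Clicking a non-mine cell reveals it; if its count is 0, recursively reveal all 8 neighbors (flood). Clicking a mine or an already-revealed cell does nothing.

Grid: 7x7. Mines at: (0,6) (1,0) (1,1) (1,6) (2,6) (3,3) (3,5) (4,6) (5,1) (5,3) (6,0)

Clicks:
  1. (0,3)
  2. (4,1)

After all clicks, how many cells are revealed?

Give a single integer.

Answer: 13

Derivation:
Click 1 (0,3) count=0: revealed 12 new [(0,2) (0,3) (0,4) (0,5) (1,2) (1,3) (1,4) (1,5) (2,2) (2,3) (2,4) (2,5)] -> total=12
Click 2 (4,1) count=1: revealed 1 new [(4,1)] -> total=13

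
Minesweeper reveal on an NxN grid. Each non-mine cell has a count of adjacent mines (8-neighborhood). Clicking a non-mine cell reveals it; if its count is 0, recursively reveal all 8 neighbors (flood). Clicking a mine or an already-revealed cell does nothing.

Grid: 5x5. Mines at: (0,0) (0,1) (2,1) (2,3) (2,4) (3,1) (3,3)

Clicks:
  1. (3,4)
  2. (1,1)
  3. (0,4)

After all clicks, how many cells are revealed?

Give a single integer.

Answer: 8

Derivation:
Click 1 (3,4) count=3: revealed 1 new [(3,4)] -> total=1
Click 2 (1,1) count=3: revealed 1 new [(1,1)] -> total=2
Click 3 (0,4) count=0: revealed 6 new [(0,2) (0,3) (0,4) (1,2) (1,3) (1,4)] -> total=8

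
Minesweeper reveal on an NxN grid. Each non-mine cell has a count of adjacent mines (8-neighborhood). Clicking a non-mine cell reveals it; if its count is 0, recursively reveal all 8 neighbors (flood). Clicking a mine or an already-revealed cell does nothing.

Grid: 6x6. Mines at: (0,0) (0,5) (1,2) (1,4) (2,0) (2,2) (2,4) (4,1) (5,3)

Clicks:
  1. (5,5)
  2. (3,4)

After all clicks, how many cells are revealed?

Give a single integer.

Answer: 6

Derivation:
Click 1 (5,5) count=0: revealed 6 new [(3,4) (3,5) (4,4) (4,5) (5,4) (5,5)] -> total=6
Click 2 (3,4) count=1: revealed 0 new [(none)] -> total=6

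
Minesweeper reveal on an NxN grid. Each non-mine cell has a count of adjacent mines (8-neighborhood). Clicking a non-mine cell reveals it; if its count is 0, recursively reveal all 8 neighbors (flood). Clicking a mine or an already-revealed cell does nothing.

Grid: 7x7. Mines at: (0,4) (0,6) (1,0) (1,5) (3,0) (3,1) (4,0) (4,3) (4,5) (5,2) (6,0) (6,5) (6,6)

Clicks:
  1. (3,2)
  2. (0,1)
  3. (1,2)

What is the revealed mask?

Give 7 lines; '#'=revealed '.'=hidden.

Click 1 (3,2) count=2: revealed 1 new [(3,2)] -> total=1
Click 2 (0,1) count=1: revealed 1 new [(0,1)] -> total=2
Click 3 (1,2) count=0: revealed 12 new [(0,2) (0,3) (1,1) (1,2) (1,3) (1,4) (2,1) (2,2) (2,3) (2,4) (3,3) (3,4)] -> total=14

Answer: .###...
.####..
.####..
..###..
.......
.......
.......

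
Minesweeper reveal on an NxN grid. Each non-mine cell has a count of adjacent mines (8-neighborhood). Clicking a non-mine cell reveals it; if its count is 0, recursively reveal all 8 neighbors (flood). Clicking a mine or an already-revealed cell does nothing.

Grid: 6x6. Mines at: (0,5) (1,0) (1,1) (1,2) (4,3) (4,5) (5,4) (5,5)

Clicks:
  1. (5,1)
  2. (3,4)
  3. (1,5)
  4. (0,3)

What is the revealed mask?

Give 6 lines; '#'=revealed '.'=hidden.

Click 1 (5,1) count=0: revealed 12 new [(2,0) (2,1) (2,2) (3,0) (3,1) (3,2) (4,0) (4,1) (4,2) (5,0) (5,1) (5,2)] -> total=12
Click 2 (3,4) count=2: revealed 1 new [(3,4)] -> total=13
Click 3 (1,5) count=1: revealed 1 new [(1,5)] -> total=14
Click 4 (0,3) count=1: revealed 1 new [(0,3)] -> total=15

Answer: ...#..
.....#
###...
###.#.
###...
###...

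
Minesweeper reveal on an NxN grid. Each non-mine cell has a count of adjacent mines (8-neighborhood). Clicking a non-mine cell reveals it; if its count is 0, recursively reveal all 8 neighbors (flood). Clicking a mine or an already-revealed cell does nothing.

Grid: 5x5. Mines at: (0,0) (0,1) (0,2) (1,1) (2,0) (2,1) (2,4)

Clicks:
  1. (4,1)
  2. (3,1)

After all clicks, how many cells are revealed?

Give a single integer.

Answer: 10

Derivation:
Click 1 (4,1) count=0: revealed 10 new [(3,0) (3,1) (3,2) (3,3) (3,4) (4,0) (4,1) (4,2) (4,3) (4,4)] -> total=10
Click 2 (3,1) count=2: revealed 0 new [(none)] -> total=10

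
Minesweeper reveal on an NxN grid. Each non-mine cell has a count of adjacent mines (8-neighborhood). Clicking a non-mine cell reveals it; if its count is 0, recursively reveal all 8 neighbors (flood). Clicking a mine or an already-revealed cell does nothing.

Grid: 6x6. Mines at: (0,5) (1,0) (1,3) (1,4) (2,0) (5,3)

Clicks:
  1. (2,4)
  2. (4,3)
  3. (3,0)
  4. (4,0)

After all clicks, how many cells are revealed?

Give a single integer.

Click 1 (2,4) count=2: revealed 1 new [(2,4)] -> total=1
Click 2 (4,3) count=1: revealed 1 new [(4,3)] -> total=2
Click 3 (3,0) count=1: revealed 1 new [(3,0)] -> total=3
Click 4 (4,0) count=0: revealed 19 new [(2,1) (2,2) (2,3) (2,5) (3,1) (3,2) (3,3) (3,4) (3,5) (4,0) (4,1) (4,2) (4,4) (4,5) (5,0) (5,1) (5,2) (5,4) (5,5)] -> total=22

Answer: 22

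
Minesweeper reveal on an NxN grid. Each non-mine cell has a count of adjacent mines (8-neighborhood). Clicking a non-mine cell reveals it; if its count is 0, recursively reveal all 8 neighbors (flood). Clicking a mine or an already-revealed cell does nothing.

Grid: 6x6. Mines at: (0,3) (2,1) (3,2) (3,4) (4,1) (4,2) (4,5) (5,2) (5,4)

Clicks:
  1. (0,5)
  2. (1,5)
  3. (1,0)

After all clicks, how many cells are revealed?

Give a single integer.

Click 1 (0,5) count=0: revealed 6 new [(0,4) (0,5) (1,4) (1,5) (2,4) (2,5)] -> total=6
Click 2 (1,5) count=0: revealed 0 new [(none)] -> total=6
Click 3 (1,0) count=1: revealed 1 new [(1,0)] -> total=7

Answer: 7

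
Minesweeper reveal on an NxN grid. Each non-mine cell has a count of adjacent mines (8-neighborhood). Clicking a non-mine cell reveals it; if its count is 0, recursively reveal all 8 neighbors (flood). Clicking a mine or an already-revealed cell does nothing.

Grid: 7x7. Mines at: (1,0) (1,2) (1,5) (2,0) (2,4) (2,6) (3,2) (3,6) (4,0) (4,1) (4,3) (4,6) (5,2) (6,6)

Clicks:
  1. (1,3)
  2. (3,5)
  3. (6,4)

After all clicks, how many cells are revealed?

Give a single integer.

Answer: 8

Derivation:
Click 1 (1,3) count=2: revealed 1 new [(1,3)] -> total=1
Click 2 (3,5) count=4: revealed 1 new [(3,5)] -> total=2
Click 3 (6,4) count=0: revealed 6 new [(5,3) (5,4) (5,5) (6,3) (6,4) (6,5)] -> total=8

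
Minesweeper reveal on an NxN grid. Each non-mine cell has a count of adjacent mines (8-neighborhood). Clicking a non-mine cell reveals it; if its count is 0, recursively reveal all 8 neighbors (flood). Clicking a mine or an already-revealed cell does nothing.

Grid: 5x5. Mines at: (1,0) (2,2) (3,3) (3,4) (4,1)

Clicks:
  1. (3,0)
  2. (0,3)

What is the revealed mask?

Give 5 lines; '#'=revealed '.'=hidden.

Answer: .####
.####
...##
#....
.....

Derivation:
Click 1 (3,0) count=1: revealed 1 new [(3,0)] -> total=1
Click 2 (0,3) count=0: revealed 10 new [(0,1) (0,2) (0,3) (0,4) (1,1) (1,2) (1,3) (1,4) (2,3) (2,4)] -> total=11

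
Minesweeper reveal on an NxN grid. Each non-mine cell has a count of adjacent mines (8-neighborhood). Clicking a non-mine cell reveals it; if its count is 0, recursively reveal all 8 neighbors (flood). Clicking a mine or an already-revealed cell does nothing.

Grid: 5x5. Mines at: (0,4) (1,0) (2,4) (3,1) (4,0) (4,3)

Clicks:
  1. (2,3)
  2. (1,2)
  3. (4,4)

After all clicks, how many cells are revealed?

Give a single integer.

Click 1 (2,3) count=1: revealed 1 new [(2,3)] -> total=1
Click 2 (1,2) count=0: revealed 8 new [(0,1) (0,2) (0,3) (1,1) (1,2) (1,3) (2,1) (2,2)] -> total=9
Click 3 (4,4) count=1: revealed 1 new [(4,4)] -> total=10

Answer: 10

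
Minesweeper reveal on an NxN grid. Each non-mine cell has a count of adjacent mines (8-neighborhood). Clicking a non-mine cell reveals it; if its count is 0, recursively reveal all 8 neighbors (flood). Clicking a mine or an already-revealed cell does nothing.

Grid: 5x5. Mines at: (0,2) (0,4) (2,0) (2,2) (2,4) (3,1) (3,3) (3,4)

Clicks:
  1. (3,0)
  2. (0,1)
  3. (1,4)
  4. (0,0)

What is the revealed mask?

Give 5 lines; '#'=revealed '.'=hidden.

Click 1 (3,0) count=2: revealed 1 new [(3,0)] -> total=1
Click 2 (0,1) count=1: revealed 1 new [(0,1)] -> total=2
Click 3 (1,4) count=2: revealed 1 new [(1,4)] -> total=3
Click 4 (0,0) count=0: revealed 3 new [(0,0) (1,0) (1,1)] -> total=6

Answer: ##...
##..#
.....
#....
.....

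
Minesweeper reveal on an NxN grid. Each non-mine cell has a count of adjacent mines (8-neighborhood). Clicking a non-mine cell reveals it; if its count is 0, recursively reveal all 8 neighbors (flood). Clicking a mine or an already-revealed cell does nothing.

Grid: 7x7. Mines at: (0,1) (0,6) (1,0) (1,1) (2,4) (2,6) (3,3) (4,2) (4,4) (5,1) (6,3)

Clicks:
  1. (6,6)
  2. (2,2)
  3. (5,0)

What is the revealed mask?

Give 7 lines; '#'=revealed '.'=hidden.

Answer: .......
.......
..#....
.....##
.....##
#...###
....###

Derivation:
Click 1 (6,6) count=0: revealed 10 new [(3,5) (3,6) (4,5) (4,6) (5,4) (5,5) (5,6) (6,4) (6,5) (6,6)] -> total=10
Click 2 (2,2) count=2: revealed 1 new [(2,2)] -> total=11
Click 3 (5,0) count=1: revealed 1 new [(5,0)] -> total=12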